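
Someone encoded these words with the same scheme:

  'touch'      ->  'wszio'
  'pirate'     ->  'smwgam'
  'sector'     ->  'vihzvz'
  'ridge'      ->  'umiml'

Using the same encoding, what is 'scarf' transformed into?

vgfxm

The shift increases by 1 at each position, starting from +3: 3, 4, 5, ….
Applying it to scarf: s+3=v, c+4=g, a+5=f, r+6=x, f+7=m.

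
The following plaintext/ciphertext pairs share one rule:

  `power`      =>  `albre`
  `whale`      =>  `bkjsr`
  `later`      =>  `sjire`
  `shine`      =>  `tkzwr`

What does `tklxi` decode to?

p(15)→a(0) and o(14)→l(11) fit y≡15x+9 (mod 26); the inverse of 15 mod 26 is 7. Each letter's alphabet position (a=0..z=25) is mapped through 15·x+9 mod 26 — an affine cipher.
Decoding tklxi: t(19)→7·(19−9)≡18=s; k(10)→7·(10−9)≡7=h; l(11)→7·(11−9)≡14=o; x(23)→7·(23−9)≡20=u; i(8)→7·(8−9)≡19=t (all mod 26).

shout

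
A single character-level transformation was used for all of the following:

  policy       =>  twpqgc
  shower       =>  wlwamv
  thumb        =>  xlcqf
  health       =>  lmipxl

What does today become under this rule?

The shift depends on letter class: consonant p→t is +4, but vowel o→w is +8. Vowels shift forward by 8 and consonants shift forward by 4.
On today: t(cons)+4=x, o(vowel)+8=w, d(cons)+4=h, a(vowel)+8=i, y(cons)+4=c.

xwhic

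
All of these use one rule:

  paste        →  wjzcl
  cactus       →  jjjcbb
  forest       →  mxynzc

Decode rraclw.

kitten

A repeating key of period 2 is used — shifts +7, +9 over and over.
Undoing it on rraclw: r−7=k, r−9=i, a−7=t, c−9=t, l−7=e, w−9=n.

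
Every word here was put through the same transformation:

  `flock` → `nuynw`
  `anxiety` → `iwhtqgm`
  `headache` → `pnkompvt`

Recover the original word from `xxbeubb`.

portion

In flock: f→n is +8, l→u is +9, o→y is +10, c→n is +11 — the shift increases by 1 each position. Each letter shifts forward by (position + 8), i.e. 8, 9, 10, … — the shift grows by one for each successive letter.
Undoing it on xxbeubb: x−8=p, x−9=o, b−10=r, e−11=t, u−12=i, b−13=o, b−14=n.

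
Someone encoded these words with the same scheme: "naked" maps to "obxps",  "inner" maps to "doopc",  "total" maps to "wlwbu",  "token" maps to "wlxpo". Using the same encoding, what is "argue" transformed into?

bcjtp

n(13)→o(14) and a(0)→b(1) fit y≡23x+1 (mod 26); the inverse of 23 mod 26 is 17. Each letter's alphabet position (a=0..z=25) is mapped through 23·x+1 mod 26 — an affine cipher.
Applying it to argue: a(0)→23·0+1≡1=b; r(17)→23·17+1≡2=c; g(6)→23·6+1≡9=j; u(20)→23·20+1≡19=t; e(4)→23·4+1≡15=p (all mod 26).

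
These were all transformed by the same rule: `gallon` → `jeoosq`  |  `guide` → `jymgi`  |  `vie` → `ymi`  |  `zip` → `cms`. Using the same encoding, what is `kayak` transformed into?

neben

The shift depends on letter class: consonant g→j is +3, but vowel a→e is +4. Vowels shift forward by 4 and consonants shift forward by 3.
On kayak: k(cons)+3=n, a(vowel)+4=e, y(cons)+3=b, a(vowel)+4=e, k(cons)+3=n.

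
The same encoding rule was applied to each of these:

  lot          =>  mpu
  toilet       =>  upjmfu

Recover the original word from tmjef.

slide

It's a constant shift of +1 (ROT1).
Reversing it on tmjef: t−1=s, m−1=l, j−1=i, e−1=d, f−1=e.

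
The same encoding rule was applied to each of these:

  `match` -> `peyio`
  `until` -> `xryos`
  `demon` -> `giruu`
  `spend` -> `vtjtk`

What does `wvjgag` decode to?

treaty

Letter i (0-indexed) is shifted by i+3, so successive shifts are 3, 4, 5, ….
Decoding wvjgag: w−3=t, v−4=r, j−5=e, g−6=a, a−7=t, g−8=y.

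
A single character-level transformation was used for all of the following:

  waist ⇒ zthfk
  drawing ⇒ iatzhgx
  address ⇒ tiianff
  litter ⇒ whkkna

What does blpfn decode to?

This is an affine cipher: with a=0,…,z=25, each position x becomes (5x+19) mod 26.
Reversing it on blpfn: b(1)→21·(1−19)≡12=m; l(11)→21·(11−19)≡14=o; p(15)→21·(15−19)≡20=u; f(5)→21·(5−19)≡18=s; n(13)→21·(13−19)≡4=e (all mod 26).

mouse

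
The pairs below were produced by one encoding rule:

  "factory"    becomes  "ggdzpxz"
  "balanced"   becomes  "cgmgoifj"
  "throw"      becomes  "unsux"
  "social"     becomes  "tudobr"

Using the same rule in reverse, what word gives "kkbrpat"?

jealous

It's a Vigenère-style cipher with numeric key [1,6]: position i shifts by key[i mod 2].
Decoding kkbrpat: k−1=j, k−6=e, b−1=a, r−6=l, p−1=o, a−6=u, t−1=s.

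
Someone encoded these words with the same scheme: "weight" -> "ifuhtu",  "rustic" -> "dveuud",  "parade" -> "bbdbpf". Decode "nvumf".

A repeating key of period 2 is used — shifts +12, +1 over and over.
Reversing it on nvumf: n−12=b, v−1=u, u−12=i, m−1=l, f−12=t.

built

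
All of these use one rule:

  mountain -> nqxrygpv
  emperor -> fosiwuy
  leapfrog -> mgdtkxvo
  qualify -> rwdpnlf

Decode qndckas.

playful

Each letter shifts forward by (position + 1), i.e. 1, 2, 3, … — the shift grows by one for each successive letter.
Decoding qndckas: q−1=p, n−2=l, d−3=a, c−4=y, k−5=f, a−6=u, s−7=l.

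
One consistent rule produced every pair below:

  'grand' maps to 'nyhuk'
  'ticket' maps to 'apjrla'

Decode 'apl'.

Compare letters: g→n is +7, r→y is +7, a→h is +7 — a constant shift. This is a Caesar cipher with shift 7.
Reversing it on apl: a−7=t, p−7=i, l−7=e.

tie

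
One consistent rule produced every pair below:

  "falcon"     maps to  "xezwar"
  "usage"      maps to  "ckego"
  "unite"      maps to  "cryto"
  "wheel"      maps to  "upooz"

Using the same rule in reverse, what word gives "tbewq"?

track

This is an affine cipher: with a=0,…,z=25, each position x becomes (9x+4) mod 26.
Decoding tbewq: t(19)→3·(19−4)≡19=t; b(1)→3·(1−4)≡17=r; e(4)→3·(4−4)≡0=a; w(22)→3·(22−4)≡2=c; q(16)→3·(16−4)≡10=k (all mod 26).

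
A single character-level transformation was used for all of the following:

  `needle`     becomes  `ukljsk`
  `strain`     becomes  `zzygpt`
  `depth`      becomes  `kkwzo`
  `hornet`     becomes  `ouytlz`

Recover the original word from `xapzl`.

It's a Vigenère-style cipher with numeric key [7,6]: position i shifts by key[i mod 2].
Undoing it on xapzl: x−7=q, a−6=u, p−7=i, z−6=t, l−7=e.

quite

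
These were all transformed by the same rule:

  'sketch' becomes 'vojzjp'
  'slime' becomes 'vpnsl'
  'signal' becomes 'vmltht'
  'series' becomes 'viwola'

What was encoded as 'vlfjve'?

In sketch: s→v is +3, k→o is +4, e→j is +5, t→z is +6 — the shift increases by 1 each position. Letter i (0-indexed) is shifted by i+3, so successive shifts are 3, 4, 5, ….
Reversing it on vlfjve: v−3=s, l−4=h, f−5=a, j−6=d, v−7=o, e−8=w.

shadow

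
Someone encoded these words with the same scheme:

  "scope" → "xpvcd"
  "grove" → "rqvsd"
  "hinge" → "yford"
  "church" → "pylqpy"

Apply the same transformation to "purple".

clqcad

s(18)→x(23) and c(2)→p(15) fit y≡7x+1 (mod 26); the inverse of 7 mod 26 is 15. Each letter's alphabet position (a=0..z=25) is mapped through 7·x+1 mod 26 — an affine cipher.
For purple: p(15)→7·15+1≡2=c; u(20)→7·20+1≡11=l; r(17)→7·17+1≡16=q; p(15)→7·15+1≡2=c; l(11)→7·11+1≡0=a; e(4)→7·4+1≡3=d (all mod 26).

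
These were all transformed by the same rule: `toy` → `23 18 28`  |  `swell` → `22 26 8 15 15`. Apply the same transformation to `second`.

22 8 6 18 17 7

t is letter #20 and maps to 23: an offset of 3. The number is (letter's place in the alphabet, a=1) + 3.
Applying it to second: s=19→22, e=5→8, c=3→6, o=15→18, n=14→17, d=4→7.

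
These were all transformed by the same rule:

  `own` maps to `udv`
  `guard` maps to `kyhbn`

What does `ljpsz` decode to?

slice

The word is reversed, then every letter is shifted forward by 7.
Decoding ljpsz: shift back: l−7=e, j−7=c, p−7=i, s−7=l, z−7=s → ecils; then reverse → slice.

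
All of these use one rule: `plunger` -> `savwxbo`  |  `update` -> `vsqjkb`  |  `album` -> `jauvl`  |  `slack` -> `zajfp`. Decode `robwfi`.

wrench

This is an affine cipher: with a=0,…,z=25, each position x becomes (11x+9) mod 26.
Decoding robwfi: r(17)→19·(17−9)≡22=w; o(14)→19·(14−9)≡17=r; b(1)→19·(1−9)≡4=e; w(22)→19·(22−9)≡13=n; f(5)→19·(5−9)≡2=c; i(8)→19·(8−9)≡7=h (all mod 26).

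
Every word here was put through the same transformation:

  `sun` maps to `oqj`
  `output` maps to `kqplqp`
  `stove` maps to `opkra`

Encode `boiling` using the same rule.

xkehejc

It's a constant shift of +22 (ROT22).
On boiling: b+22=x, o+22=k, i+22=e, l+22=h, i+22=e, n+22=j, g+22=c.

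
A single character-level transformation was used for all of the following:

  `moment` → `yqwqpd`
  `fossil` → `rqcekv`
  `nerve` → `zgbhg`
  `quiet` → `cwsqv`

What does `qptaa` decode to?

enjoy

Shifts by position in moment: pos 0: m→y (+12), pos 1: o→q (+2), pos 2: m→w (+10), pos 3: e→q (+12), pos 4: n→p (+2), pos 5: t→d (+10) — repeating every 3. It's a Vigenère-style cipher with numeric key [12,2,10]: position i shifts by key[i mod 3].
Decoding qptaa: q−12=e, p−2=n, t−10=j, a−12=o, a−2=y.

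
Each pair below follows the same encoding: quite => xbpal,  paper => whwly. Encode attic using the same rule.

haapj

Compare letters: q→x is +7, u→b is +7, i→p is +7 — a constant shift. This is a Caesar cipher with shift 7.
Applying it to attic: a+7=h, t+7=a, t+7=a, i+7=p, c+7=j.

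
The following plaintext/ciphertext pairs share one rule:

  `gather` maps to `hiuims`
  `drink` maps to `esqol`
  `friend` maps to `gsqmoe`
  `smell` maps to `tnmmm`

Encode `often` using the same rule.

The rule splits by letter class: vowels +8, consonants +1.
For often: o(vowel)+8=w, f(cons)+1=g, t(cons)+1=u, e(vowel)+8=m, n(cons)+1=o.

wgumo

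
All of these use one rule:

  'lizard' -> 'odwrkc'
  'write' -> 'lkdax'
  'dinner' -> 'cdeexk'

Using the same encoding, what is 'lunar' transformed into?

l(11)→o(14) and i(8)→d(3) fit y≡21x+17 (mod 26); the inverse of 21 mod 26 is 5. This is an affine cipher: with a=0,…,z=25, each position x becomes (21x+17) mod 26.
On lunar: l(11)→21·11+17≡14=o; u(20)→21·20+17≡21=v; n(13)→21·13+17≡4=e; a(0)→21·0+17≡17=r; r(17)→21·17+17≡10=k (all mod 26).

overk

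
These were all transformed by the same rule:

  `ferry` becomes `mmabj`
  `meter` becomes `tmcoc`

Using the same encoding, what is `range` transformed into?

In ferry: f→m is +7, e→m is +8, r→a is +9, r→b is +10 — the shift increases by 1 each position. Letter i (0-indexed) is shifted by i+7, so successive shifts are 7, 8, 9, ….
Applying it to range: r+7=y, a+8=i, n+9=w, g+10=q, e+11=p.

yiwqp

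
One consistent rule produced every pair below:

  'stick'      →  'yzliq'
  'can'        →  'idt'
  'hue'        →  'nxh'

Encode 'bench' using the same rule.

The shift depends on letter class: consonant s→y is +6, but vowel i→l is +3. The rule splits by letter class: vowels +3, consonants +6.
For bench: b(cons)+6=h, e(vowel)+3=h, n(cons)+6=t, c(cons)+6=i, h(cons)+6=n.

hhtin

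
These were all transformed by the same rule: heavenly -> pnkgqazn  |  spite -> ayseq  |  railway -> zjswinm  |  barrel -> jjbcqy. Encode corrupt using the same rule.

In heavenly: h→p is +8, e→n is +9, a→k is +10, v→g is +11 — the shift increases by 1 each position. Each letter shifts forward by (position + 8), i.e. 8, 9, 10, … — the shift grows by one for each successive letter.
On corrupt: c+8=k, o+9=x, r+10=b, r+11=c, u+12=g, p+13=c, t+14=h.

kxbcgch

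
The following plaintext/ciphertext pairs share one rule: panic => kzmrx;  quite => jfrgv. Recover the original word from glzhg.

toast

This is the alphabet-reversal cipher (Atbash): a becomes z, b becomes y, etc.
Decoding glzhg: g↔t, l↔o, z↔a, h↔s, g↔t.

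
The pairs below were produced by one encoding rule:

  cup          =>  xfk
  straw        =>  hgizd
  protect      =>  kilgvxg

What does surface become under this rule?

Each pair mirrors across the alphabet (c↔x, u↔f, p↔k): positions sum to 25. Letters are reflected about the middle of the alphabet (position → 25−position): Atbash.
On surface: s↔h, u↔f, r↔i, f↔u, a↔z, c↔x, e↔v.

hfiuzxv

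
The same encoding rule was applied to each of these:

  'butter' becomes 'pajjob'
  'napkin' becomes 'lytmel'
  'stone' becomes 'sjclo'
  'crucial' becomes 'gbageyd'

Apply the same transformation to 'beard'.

poybx

b(1)→p(15) and u(20)→a(0) fit y≡17x+24 (mod 26); the inverse of 17 mod 26 is 23. Treating letters as 0–25, the rule is x ↦ 17x + 24 (mod 26).
Applying it to beard: b(1)→17·1+24≡15=p; e(4)→17·4+24≡14=o; a(0)→17·0+24≡24=y; r(17)→17·17+24≡1=b; d(3)→17·3+24≡23=x (all mod 26).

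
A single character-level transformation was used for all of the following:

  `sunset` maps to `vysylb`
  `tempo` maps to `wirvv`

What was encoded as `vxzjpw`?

studio

The shift increases by 1 at each position, starting from +3: 3, 4, 5, ….
Decoding vxzjpw: v−3=s, x−4=t, z−5=u, j−6=d, p−7=i, w−8=o.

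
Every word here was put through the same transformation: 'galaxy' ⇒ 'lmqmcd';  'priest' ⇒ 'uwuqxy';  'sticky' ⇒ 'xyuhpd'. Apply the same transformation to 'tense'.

yqsxq

The shift depends on letter class: consonant g→l is +5, but vowel a→m is +12. Vowels shift forward by 12 and consonants shift forward by 5.
Applying it to tense: t(cons)+5=y, e(vowel)+12=q, n(cons)+5=s, s(cons)+5=x, e(vowel)+12=q.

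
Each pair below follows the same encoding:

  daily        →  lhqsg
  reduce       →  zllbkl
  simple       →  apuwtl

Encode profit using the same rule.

Shifts by position in daily: pos 0: d→l (+8), pos 1: a→h (+7), pos 2: i→q (+8), pos 3: l→s (+7) — repeating every 2. A repeating key of period 2 is used — shifts +8, +7 over and over.
On profit: p+8=x, r+7=y, o+8=w, f+7=m, i+8=q, t+7=a.

xywmqa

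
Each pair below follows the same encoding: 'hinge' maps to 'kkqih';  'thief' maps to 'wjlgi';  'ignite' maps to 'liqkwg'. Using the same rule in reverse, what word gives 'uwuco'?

The shifts repeat in a cycle of length 2: positions 0,1,… shift by +3, +2, then the pattern repeats.
Reversing it on uwuco: u−3=r, w−2=u, u−3=r, c−2=a, o−3=l.

rural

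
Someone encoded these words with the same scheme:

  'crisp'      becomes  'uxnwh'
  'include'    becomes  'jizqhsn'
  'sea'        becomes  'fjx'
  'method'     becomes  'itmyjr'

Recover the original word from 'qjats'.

novel

The output letters match the input read backwards, each shifted +5: crisp reversed is psirc. Two steps: reverse the string, then apply a Caesar shift of +5.
Decoding qjats: shift back: q−5=l, j−5=e, a−5=v, t−5=o, s−5=n → levon; then reverse → novel.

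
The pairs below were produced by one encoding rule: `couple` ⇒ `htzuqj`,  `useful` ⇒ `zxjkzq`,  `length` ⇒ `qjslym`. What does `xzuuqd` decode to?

Compare letters: c→h is +5, o→t is +5, u→z is +5 — a constant shift. Every letter moves 5 places later in the alphabet, wrapping around z→a.
Decoding xzuuqd: x−5=s, z−5=u, u−5=p, u−5=p, q−5=l, d−5=y.

supply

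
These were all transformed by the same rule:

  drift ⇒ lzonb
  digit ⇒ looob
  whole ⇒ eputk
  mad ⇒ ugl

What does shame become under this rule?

apguk

Two shifts are in play — +6 for a/e/i/o/u, +8 for every other letter.
For shame: s(cons)+8=a, h(cons)+8=p, a(vowel)+6=g, m(cons)+8=u, e(vowel)+6=k.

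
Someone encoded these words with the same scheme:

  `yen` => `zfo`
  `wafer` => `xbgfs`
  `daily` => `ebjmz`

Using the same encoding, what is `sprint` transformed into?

Compare letters: y→z is +1, e→f is +1, n→o is +1 — a constant shift. This is a Caesar cipher with shift 1.
Applying it to sprint: s+1=t, p+1=q, r+1=s, i+1=j, n+1=o, t+1=u.

tqsjou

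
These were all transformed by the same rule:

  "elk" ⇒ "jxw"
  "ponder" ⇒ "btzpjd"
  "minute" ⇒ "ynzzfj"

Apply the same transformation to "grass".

sdfee

The shift depends on letter class: consonant l→x is +12, but vowel e→j is +5. Two shifts are in play — +5 for a/e/i/o/u, +12 for every other letter.
Applying it to grass: g(cons)+12=s, r(cons)+12=d, a(vowel)+5=f, s(cons)+12=e, s(cons)+12=e.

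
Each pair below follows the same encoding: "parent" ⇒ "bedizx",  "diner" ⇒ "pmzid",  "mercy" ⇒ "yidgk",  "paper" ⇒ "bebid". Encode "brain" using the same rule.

Shifts by position in parent: pos 0: p→b (+12), pos 1: a→e (+4), pos 2: r→d (+12), pos 3: e→i (+4) — repeating every 2. The shifts repeat in a cycle of length 2: positions 0,1,… shift by +12, +4, then the pattern repeats.
For brain: b+12=n, r+4=v, a+12=m, i+4=m, n+12=z.

nvmmz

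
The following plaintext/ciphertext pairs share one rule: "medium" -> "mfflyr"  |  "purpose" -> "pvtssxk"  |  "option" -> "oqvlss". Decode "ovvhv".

In medium: m→m is +0, e→f is +1, d→f is +2, i→l is +3 — the shift increases by 1 each position. The shift increases by 1 at each position, starting from +0: 0, 1, 2, ….
Undoing it on ovvhv: o−0=o, v−1=u, v−2=t, h−3=e, v−4=r.

outer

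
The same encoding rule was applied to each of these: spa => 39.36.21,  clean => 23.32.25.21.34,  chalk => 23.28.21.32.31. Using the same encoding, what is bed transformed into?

22.25.24

s is letter #19 and maps to 39: an offset of 20. Letters become their 1-based position plus 20 (so a→21, b→22, …).
Applying it to bed: b=2→22, e=5→25, d=4→24.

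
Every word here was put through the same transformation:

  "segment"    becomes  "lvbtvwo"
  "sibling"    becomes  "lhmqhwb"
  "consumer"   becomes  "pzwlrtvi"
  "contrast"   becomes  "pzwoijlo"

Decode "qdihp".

lyric

s(18)→l(11) and e(4)→v(21) fit y≡3x+9 (mod 26); the inverse of 3 mod 26 is 9. This is an affine cipher: with a=0,…,z=25, each position x becomes (3x+9) mod 26.
Decoding qdihp: q(16)→9·(16−9)≡11=l; d(3)→9·(3−9)≡24=y; i(8)→9·(8−9)≡17=r; h(7)→9·(7−9)≡8=i; p(15)→9·(15−9)≡2=c (all mod 26).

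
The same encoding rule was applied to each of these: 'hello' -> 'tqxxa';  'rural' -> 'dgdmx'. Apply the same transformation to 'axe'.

mjq

Compare letters: h→t is +12, e→q is +12, l→x is +12 — a constant shift. It's a constant shift of +12 (ROT12).
Applying it to axe: a+12=m, x+12=j, e+12=q.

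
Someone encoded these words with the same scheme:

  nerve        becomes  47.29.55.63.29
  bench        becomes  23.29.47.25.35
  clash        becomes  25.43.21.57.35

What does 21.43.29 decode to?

ale

n(#14)→47 and e(#5)→29: differences scale by 2, so n = 2·pos + 19. Each letter becomes 2×(its alphabet position, a=1..z=26) + 19.
Decoding 21.43.29: 21→(21−19)÷2=1=a, 43→(43−19)÷2=12=l, 29→(29−19)÷2=5=e.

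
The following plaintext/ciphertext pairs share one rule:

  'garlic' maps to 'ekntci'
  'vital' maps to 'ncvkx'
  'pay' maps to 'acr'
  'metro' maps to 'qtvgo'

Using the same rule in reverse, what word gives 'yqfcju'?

The output letters match the input read backwards, each shifted +2: garlic reversed is cilrag. Two steps: reverse the string, then apply a Caesar shift of +2.
Decoding yqfcju: shift back: y−2=w, q−2=o, f−2=d, c−2=a, j−2=h, u−2=s → wodahs; then reverse → shadow.

shadow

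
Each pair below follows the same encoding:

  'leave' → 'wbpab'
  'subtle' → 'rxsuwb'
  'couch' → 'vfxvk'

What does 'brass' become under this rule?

soprr

l(11)→w(22) and e(4)→b(1) fit y≡3x+15 (mod 26); the inverse of 3 mod 26 is 9. Each letter's alphabet position (a=0..z=25) is mapped through 3·x+15 mod 26 — an affine cipher.
Applying it to brass: b(1)→3·1+15≡18=s; r(17)→3·17+15≡14=o; a(0)→3·0+15≡15=p; s(18)→3·18+15≡17=r; s(18)→3·18+15≡17=r (all mod 26).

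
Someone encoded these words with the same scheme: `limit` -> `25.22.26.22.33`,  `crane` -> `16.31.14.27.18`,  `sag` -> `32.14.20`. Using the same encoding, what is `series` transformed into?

32.18.31.22.18.32

Letters become their 1-based position plus 13 (so a→14, b→15, …).
On series: s=19→32, e=5→18, r=18→31, i=9→22, e=5→18, s=19→32.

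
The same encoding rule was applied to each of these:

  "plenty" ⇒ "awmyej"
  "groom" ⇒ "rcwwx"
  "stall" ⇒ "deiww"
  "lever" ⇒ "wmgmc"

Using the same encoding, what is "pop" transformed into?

The shift depends on letter class: consonant p→a is +11, but vowel e→m is +8. Vowels shift forward by 8 and consonants shift forward by 11.
Applying it to pop: p(cons)+11=a, o(vowel)+8=w, p(cons)+11=a.

awa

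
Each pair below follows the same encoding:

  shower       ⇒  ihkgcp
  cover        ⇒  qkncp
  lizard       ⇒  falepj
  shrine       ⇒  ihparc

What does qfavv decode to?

s(18)→i(8) and h(7)→h(7) fit y≡19x+4 (mod 26); the inverse of 19 mod 26 is 11. Each letter's alphabet position (a=0..z=25) is mapped through 19·x+4 mod 26 — an affine cipher.
Reversing it on qfavv: q(16)→11·(16−4)≡2=c; f(5)→11·(5−4)≡11=l; a(0)→11·(0−4)≡8=i; v(21)→11·(21−4)≡5=f; v(21)→11·(21−4)≡5=f (all mod 26).

cliff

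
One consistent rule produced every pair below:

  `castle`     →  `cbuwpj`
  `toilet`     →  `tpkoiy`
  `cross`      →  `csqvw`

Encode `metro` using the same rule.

mfvus

In castle: c→c is +0, a→b is +1, s→u is +2, t→w is +3 — the shift increases by 1 each position. Letter i (0-indexed) is shifted by i+0, so successive shifts are 0, 1, 2, ….
On metro: m+0=m, e+1=f, t+2=v, r+3=u, o+4=s.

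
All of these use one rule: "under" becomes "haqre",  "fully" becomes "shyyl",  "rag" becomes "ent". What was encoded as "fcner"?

spare

It's a constant shift of +13 (ROT13).
Reversing it on fcner: f−13=s, c−13=p, n−13=a, e−13=r, r−13=e.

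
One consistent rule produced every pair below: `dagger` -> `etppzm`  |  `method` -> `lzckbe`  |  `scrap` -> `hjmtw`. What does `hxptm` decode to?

d(3)→e(4) and a(0)→t(19) fit y≡21x+19 (mod 26); the inverse of 21 mod 26 is 5. Each letter's alphabet position (a=0..z=25) is mapped through 21·x+19 mod 26 — an affine cipher.
Undoing it on hxptm: h(7)→5·(7−19)≡18=s; x(23)→5·(23−19)≡20=u; p(15)→5·(15−19)≡6=g; t(19)→5·(19−19)≡0=a; m(12)→5·(12−19)≡17=r (all mod 26).

sugar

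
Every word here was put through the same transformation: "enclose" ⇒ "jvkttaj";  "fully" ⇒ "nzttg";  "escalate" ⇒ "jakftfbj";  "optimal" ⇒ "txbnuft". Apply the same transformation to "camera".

Two shifts are in play — +5 for a/e/i/o/u, +8 for every other letter.
On camera: c(cons)+8=k, a(vowel)+5=f, m(cons)+8=u, e(vowel)+5=j, r(cons)+8=z, a(vowel)+5=f.

kfujzf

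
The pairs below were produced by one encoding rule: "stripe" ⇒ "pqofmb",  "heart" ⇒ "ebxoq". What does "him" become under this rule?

Every letter moves 23 places later in the alphabet, wrapping around z→a.
For him: h+23=e, i+23=f, m+23=j.

efj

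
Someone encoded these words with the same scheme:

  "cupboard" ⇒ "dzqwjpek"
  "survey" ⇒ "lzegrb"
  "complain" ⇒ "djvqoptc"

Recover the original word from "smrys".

theft

c(2)→d(3) and u(20)→z(25) fit y≡7x+15 (mod 26); the inverse of 7 mod 26 is 15. This is an affine cipher: with a=0,…,z=25, each position x becomes (7x+15) mod 26.
Decoding smrys: s(18)→15·(18−15)≡19=t; m(12)→15·(12−15)≡7=h; r(17)→15·(17−15)≡4=e; y(24)→15·(24−15)≡5=f; s(18)→15·(18−15)≡19=t (all mod 26).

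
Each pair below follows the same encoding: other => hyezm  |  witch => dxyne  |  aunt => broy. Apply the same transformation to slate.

o(14)→h(7) and t(19)→y(24) fit y≡19x+1 (mod 26); the inverse of 19 mod 26 is 11. This is an affine cipher: with a=0,…,z=25, each position x becomes (19x+1) mod 26.
Applying it to slate: s(18)→19·18+1≡5=f; l(11)→19·11+1≡2=c; a(0)→19·0+1≡1=b; t(19)→19·19+1≡24=y; e(4)→19·4+1≡25=z (all mod 26).

fcbyz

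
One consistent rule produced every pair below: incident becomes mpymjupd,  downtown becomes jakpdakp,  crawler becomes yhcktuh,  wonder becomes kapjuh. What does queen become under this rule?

wouup

i(8)→m(12) and n(13)→p(15) fit y≡11x+2 (mod 26); the inverse of 11 mod 26 is 19. Each letter's alphabet position (a=0..z=25) is mapped through 11·x+2 mod 26 — an affine cipher.
For queen: q(16)→11·16+2≡22=w; u(20)→11·20+2≡14=o; e(4)→11·4+2≡20=u; e(4)→11·4+2≡20=u; n(13)→11·13+2≡15=p (all mod 26).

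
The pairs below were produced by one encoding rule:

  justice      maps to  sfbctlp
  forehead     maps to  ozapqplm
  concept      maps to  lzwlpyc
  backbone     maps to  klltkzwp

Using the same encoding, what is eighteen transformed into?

The shift depends on letter class: consonant j→s is +9, but vowel u→f is +11. Vowels shift forward by 11 and consonants shift forward by 9.
For eighteen: e(vowel)+11=p, i(vowel)+11=t, g(cons)+9=p, h(cons)+9=q, t(cons)+9=c, e(vowel)+11=p, e(vowel)+11=p, n(cons)+9=w.

ptpqcppw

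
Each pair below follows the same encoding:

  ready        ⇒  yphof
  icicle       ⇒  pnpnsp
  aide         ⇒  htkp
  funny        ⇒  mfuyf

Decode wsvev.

photo

Shifts by position in ready: pos 0: r→y (+7), pos 1: e→p (+11), pos 2: a→h (+7), pos 3: d→o (+11) — repeating every 2. The shifts repeat in a cycle of length 2: positions 0,1,… shift by +7, +11, then the pattern repeats.
Reversing it on wsvev: w−7=p, s−11=h, v−7=o, e−11=t, v−7=o.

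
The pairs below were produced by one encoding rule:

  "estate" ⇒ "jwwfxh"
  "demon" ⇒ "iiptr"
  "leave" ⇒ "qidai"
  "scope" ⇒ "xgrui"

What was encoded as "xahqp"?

swell

Shifts by position in estate: pos 0: e→j (+5), pos 1: s→w (+4), pos 2: t→w (+3), pos 3: a→f (+5), pos 4: t→x (+4), pos 5: e→h (+3) — repeating every 3. A repeating key of period 3 is used — shifts +5, +4, +3 over and over.
Decoding xahqp: x−5=s, a−4=w, h−3=e, q−5=l, p−4=l.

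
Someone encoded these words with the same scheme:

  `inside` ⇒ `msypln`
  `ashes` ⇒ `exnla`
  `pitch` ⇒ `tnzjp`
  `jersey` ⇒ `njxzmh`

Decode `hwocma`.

driver

In inside: i→m is +4, n→s is +5, s→y is +6, i→p is +7 — the shift increases by 1 each position. Each letter shifts forward by (position + 4), i.e. 4, 5, 6, … — the shift grows by one for each successive letter.
Decoding hwocma: h−4=d, w−5=r, o−6=i, c−7=v, m−8=e, a−9=r.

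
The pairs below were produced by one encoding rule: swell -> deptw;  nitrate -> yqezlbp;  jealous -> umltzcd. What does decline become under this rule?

Shifts by position in swell: pos 0: s→d (+11), pos 1: w→e (+8), pos 2: e→p (+11), pos 3: l→t (+8) — repeating every 2. A repeating key of period 2 is used — shifts +11, +8 over and over.
Applying it to decline: d+11=o, e+8=m, c+11=n, l+8=t, i+11=t, n+8=v, e+11=p.

omnttvp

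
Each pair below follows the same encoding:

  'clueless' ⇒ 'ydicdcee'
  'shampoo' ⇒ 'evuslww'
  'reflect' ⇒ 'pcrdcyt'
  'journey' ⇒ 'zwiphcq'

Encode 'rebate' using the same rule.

This is an affine cipher: with a=0,…,z=25, each position x becomes (15x+20) mod 26.
For rebate: r(17)→15·17+20≡15=p; e(4)→15·4+20≡2=c; b(1)→15·1+20≡9=j; a(0)→15·0+20≡20=u; t(19)→15·19+20≡19=t; e(4)→15·4+20≡2=c (all mod 26).

pcjutc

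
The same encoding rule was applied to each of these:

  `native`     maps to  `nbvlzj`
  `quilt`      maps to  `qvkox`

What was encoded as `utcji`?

usage

In native: n→n is +0, a→b is +1, t→v is +2, i→l is +3 — the shift increases by 1 each position. The shift increases by 1 at each position, starting from +0: 0, 1, 2, ….
Undoing it on utcji: u−0=u, t−1=s, c−2=a, j−3=g, i−4=e.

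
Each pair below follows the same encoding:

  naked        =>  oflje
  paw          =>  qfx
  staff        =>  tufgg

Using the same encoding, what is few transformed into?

gjx

The shift depends on letter class: consonant n→o is +1, but vowel a→f is +5. The rule splits by letter class: vowels +5, consonants +1.
On few: f(cons)+1=g, e(vowel)+5=j, w(cons)+1=x.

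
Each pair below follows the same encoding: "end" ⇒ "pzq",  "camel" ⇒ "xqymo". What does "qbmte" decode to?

Two steps: reverse the string, then apply a Caesar shift of +12.
Decoding qbmte: shift back: q−12=e, b−12=p, m−12=a, t−12=h, e−12=s → epahs; then reverse → shape.

shape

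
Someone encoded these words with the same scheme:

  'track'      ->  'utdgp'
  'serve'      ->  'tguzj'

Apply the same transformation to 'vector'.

Each letter shifts forward by (position + 1), i.e. 1, 2, 3, … — the shift grows by one for each successive letter.
Applying it to vector: v+1=w, e+2=g, c+3=f, t+4=x, o+5=t, r+6=x.

wgfxtx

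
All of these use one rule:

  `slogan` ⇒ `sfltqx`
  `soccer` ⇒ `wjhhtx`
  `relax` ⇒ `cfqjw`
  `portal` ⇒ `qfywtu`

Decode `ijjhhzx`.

succeed

The word is reversed, then every letter is shifted forward by 5.
Undoing it on ijjhhzx: shift back: i−5=d, j−5=e, j−5=e, h−5=c, h−5=c, z−5=u, x−5=s → deeccus; then reverse → succeed.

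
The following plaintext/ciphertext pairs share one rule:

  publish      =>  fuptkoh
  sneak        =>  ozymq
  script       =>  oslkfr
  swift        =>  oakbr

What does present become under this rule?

p(15)→f(5) and u(20)→u(20) fit y≡3x+12 (mod 26); the inverse of 3 mod 26 is 9. This is an affine cipher: with a=0,…,z=25, each position x becomes (3x+12) mod 26.
On present: p(15)→3·15+12≡5=f; r(17)→3·17+12≡11=l; e(4)→3·4+12≡24=y; s(18)→3·18+12≡14=o; e(4)→3·4+12≡24=y; n(13)→3·13+12≡25=z; t(19)→3·19+12≡17=r (all mod 26).

flyoyzr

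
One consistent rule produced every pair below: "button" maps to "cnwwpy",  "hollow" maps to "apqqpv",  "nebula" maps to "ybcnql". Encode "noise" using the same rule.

Treating letters as 0–25, the rule is x ↦ 17x + 11 (mod 26).
For noise: n(13)→17·13+11≡24=y; o(14)→17·14+11≡15=p; i(8)→17·8+11≡17=r; s(18)→17·18+11≡5=f; e(4)→17·4+11≡1=b (all mod 26).

yprfb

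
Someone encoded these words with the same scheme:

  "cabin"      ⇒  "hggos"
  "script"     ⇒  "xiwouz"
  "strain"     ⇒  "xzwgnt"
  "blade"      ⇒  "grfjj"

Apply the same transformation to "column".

A repeating key of period 2 is used — shifts +5, +6 over and over.
For column: c+5=h, o+6=u, l+5=q, u+6=a, m+5=r, n+6=t.

huqart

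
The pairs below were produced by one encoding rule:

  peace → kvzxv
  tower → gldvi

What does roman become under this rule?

Each pair mirrors across the alphabet (p↔k, e↔v, a↔z): positions sum to 25. Each letter is replaced by its mirror in the alphabet: a↔z, b↔y, c↔x, and so on (the Atbash cipher).
Applying it to roman: r↔i, o↔l, m↔n, a↔z, n↔m.

ilnzm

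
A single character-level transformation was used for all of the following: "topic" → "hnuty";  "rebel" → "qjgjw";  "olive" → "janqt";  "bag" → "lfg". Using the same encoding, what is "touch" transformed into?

The output letters match the input read backwards, each shifted +5: topic reversed is cipot. The word is reversed, then every letter is shifted forward by 5.
For touch: reverse → hcuot; then shift: h+5=m, c+5=h, u+5=z, o+5=t, t+5=y.

mhzty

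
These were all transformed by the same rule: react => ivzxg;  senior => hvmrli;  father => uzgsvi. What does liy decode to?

This is the alphabet-reversal cipher (Atbash): a becomes z, b becomes y, etc.
Decoding liy: l↔o, i↔r, y↔b.

orb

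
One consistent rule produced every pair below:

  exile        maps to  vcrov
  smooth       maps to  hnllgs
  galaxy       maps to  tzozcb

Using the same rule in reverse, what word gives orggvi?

litter

Each pair mirrors across the alphabet (e↔v, x↔c, i↔r): positions sum to 25. Each letter is replaced by its mirror in the alphabet: a↔z, b↔y, c↔x, and so on (the Atbash cipher).
Decoding orggvi: o↔l, r↔i, g↔t, g↔t, v↔e, i↔r.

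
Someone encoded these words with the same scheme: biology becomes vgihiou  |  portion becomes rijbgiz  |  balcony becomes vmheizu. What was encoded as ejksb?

Treating letters as 0–25, the rule is x ↦ 9x + 12 (mod 26).
Decoding ejksb: e(4)→3·(4−12)≡2=c; j(9)→3·(9−12)≡17=r; k(10)→3·(10−12)≡20=u; s(18)→3·(18−12)≡18=s; b(1)→3·(1−12)≡19=t (all mod 26).

crust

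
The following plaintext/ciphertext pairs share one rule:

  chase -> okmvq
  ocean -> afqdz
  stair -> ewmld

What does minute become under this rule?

Shifts by position in chase: pos 0: c→o (+12), pos 1: h→k (+3), pos 2: a→m (+12), pos 3: s→v (+3) — repeating every 2. It's a Vigenère-style cipher with numeric key [12,3]: position i shifts by key[i mod 2].
Applying it to minute: m+12=y, i+3=l, n+12=z, u+3=x, t+12=f, e+3=h.

ylzxfh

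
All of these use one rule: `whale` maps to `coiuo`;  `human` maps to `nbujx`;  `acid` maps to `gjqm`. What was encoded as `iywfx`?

In whale: w→c is +6, h→o is +7, a→i is +8, l→u is +9 — the shift increases by 1 each position. Letter i (0-indexed) is shifted by i+6, so successive shifts are 6, 7, 8, ….
Undoing it on iywfx: i−6=c, y−7=r, w−8=o, f−9=w, x−10=n.

crown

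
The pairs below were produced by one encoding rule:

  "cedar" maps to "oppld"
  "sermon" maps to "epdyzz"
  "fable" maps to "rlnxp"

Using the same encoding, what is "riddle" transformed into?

The shift depends on letter class: consonant c→o is +12, but vowel e→p is +11. Vowels shift forward by 11 and consonants shift forward by 12.
For riddle: r(cons)+12=d, i(vowel)+11=t, d(cons)+12=p, d(cons)+12=p, l(cons)+12=x, e(vowel)+11=p.

dtppxp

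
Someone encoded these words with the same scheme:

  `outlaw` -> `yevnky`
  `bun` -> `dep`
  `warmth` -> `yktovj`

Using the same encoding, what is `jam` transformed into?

The shift depends on letter class: consonant t→v is +2, but vowel o→y is +10. Two shifts are in play — +10 for a/e/i/o/u, +2 for every other letter.
For jam: j(cons)+2=l, a(vowel)+10=k, m(cons)+2=o.

lko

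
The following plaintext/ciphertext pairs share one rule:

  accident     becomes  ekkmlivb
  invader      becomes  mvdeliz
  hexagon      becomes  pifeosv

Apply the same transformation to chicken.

The rule splits by letter class: vowels +4, consonants +8.
For chicken: c(cons)+8=k, h(cons)+8=p, i(vowel)+4=m, c(cons)+8=k, k(cons)+8=s, e(vowel)+4=i, n(cons)+8=v.

kpmksiv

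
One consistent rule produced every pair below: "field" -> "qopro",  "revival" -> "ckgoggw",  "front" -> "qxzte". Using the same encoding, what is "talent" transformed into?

A repeating key of period 2 is used — shifts +11, +6 over and over.
Applying it to talent: t+11=e, a+6=g, l+11=w, e+6=k, n+11=y, t+6=z.

egwkyz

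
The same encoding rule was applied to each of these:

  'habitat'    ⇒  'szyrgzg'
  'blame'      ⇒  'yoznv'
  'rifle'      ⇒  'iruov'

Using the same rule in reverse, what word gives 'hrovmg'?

Each pair mirrors across the alphabet (h↔s, a↔z, b↔y): positions sum to 25. This is the alphabet-reversal cipher (Atbash): a becomes z, b becomes y, etc.
Decoding hrovmg: h↔s, r↔i, o↔l, v↔e, m↔n, g↔t.

silent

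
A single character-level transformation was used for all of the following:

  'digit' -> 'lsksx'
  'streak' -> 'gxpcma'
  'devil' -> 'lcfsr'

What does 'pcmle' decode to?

ready

d(3)→l(11) and i(8)→s(18) fit y≡17x+12 (mod 26); the inverse of 17 mod 26 is 23. This is an affine cipher: with a=0,…,z=25, each position x becomes (17x+12) mod 26.
Reversing it on pcmle: p(15)→23·(15−12)≡17=r; c(2)→23·(2−12)≡4=e; m(12)→23·(12−12)≡0=a; l(11)→23·(11−12)≡3=d; e(4)→23·(4−12)≡24=y (all mod 26).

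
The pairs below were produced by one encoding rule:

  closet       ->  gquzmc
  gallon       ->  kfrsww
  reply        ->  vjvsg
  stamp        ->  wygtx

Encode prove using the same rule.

twucm

In closet: c→g is +4, l→q is +5, o→u is +6, s→z is +7 — the shift increases by 1 each position. Letter i (0-indexed) is shifted by i+4, so successive shifts are 4, 5, 6, ….
For prove: p+4=t, r+5=w, o+6=u, v+7=c, e+8=m.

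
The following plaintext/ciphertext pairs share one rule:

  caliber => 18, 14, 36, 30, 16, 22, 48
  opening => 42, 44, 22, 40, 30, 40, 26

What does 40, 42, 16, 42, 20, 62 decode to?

c(#3)→18 and a(#1)→14: differences scale by 2, so n = 2·pos + 12. Each letter becomes 2×(its alphabet position, a=1..z=26) + 12.
Undoing it on 40, 42, 16, 42, 20, 62: 40→(40−12)÷2=14=n, 42→(42−12)÷2=15=o, 16→(16−12)÷2=2=b, 42→(42−12)÷2=15=o, 20→(20−12)÷2=4=d, 62→(62−12)÷2=25=y.

nobody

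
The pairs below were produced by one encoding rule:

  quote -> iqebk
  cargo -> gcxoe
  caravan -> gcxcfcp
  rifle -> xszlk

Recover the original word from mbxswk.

strike

Treating letters as 0–25, the rule is x ↦ 15x + 2 (mod 26).
Reversing it on mbxswk: m(12)→7·(12−2)≡18=s; b(1)→7·(1−2)≡19=t; x(23)→7·(23−2)≡17=r; s(18)→7·(18−2)≡8=i; w(22)→7·(22−2)≡10=k; k(10)→7·(10−2)≡4=e (all mod 26).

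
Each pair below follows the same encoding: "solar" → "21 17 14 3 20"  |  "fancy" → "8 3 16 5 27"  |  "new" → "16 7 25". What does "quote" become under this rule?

19 23 17 22 7

s is letter #19 and maps to 21: an offset of 2. Letters become their 1-based position plus 2 (so a→3, b→4, …).
On quote: q=17→19, u=21→23, o=15→17, t=20→22, e=5→7.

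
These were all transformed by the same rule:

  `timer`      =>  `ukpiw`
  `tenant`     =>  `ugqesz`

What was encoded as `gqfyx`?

focus

In timer: t→u is +1, i→k is +2, m→p is +3, e→i is +4 — the shift increases by 1 each position. Letter i (0-indexed) is shifted by i+1, so successive shifts are 1, 2, 3, ….
Reversing it on gqfyx: g−1=f, q−2=o, f−3=c, y−4=u, x−5=s.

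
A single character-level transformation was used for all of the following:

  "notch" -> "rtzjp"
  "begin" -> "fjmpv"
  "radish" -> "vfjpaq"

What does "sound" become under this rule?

In notch: n→r is +4, o→t is +5, t→z is +6, c→j is +7 — the shift increases by 1 each position. Letter i (0-indexed) is shifted by i+4, so successive shifts are 4, 5, 6, ….
Applying it to sound: s+4=w, o+5=t, u+6=a, n+7=u, d+8=l.

wtaul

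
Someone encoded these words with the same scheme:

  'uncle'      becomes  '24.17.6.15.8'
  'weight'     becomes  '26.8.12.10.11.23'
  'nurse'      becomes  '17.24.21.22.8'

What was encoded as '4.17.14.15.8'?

ankle

u is letter #21 and maps to 24: an offset of 3. Each letter is replaced by its alphabet position (a=1..z=26) + 3.
Decoding 4.17.14.15.8: 4→(4−3)÷1=1=a, 17→(17−3)÷1=14=n, 14→(14−3)÷1=11=k, 15→(15−3)÷1=12=l, 8→(8−3)÷1=5=e.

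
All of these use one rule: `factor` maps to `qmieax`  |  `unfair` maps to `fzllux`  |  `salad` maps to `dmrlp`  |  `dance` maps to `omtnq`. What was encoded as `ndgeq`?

Shifts by position in factor: pos 0: f→q (+11), pos 1: a→m (+12), pos 2: c→i (+6), pos 3: t→e (+11), pos 4: o→a (+12), pos 5: r→x (+6) — repeating every 3. The shifts repeat in a cycle of length 3: positions 0,1,… shift by +11, +12, +6, then the pattern repeats.
Undoing it on ndgeq: n−11=c, d−12=r, g−6=a, e−11=t, q−12=e.

crate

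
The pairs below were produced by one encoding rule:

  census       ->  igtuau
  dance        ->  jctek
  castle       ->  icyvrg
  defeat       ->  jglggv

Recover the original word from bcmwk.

vague

Shifts by position in census: pos 0: c→i (+6), pos 1: e→g (+2), pos 2: n→t (+6), pos 3: s→u (+2) — repeating every 2. It's a Vigenère-style cipher with numeric key [6,2]: position i shifts by key[i mod 2].
Decoding bcmwk: b−6=v, c−2=a, m−6=g, w−2=u, k−6=e.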